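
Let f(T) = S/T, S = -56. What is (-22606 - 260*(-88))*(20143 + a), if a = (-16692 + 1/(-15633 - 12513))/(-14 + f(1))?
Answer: 5501365765541/985110 ≈ 5.5845e+6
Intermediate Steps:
f(T) = -56/T
a = 469813033/1970220 (a = (-16692 + 1/(-15633 - 12513))/(-14 - 56/1) = (-16692 + 1/(-28146))/(-14 - 56*1) = (-16692 - 1/28146)/(-14 - 56) = -469813033/28146/(-70) = -469813033/28146*(-1/70) = 469813033/1970220 ≈ 238.46)
(-22606 - 260*(-88))*(20143 + a) = (-22606 - 260*(-88))*(20143 + 469813033/1970220) = (-22606 + 22880)*(40155954493/1970220) = 274*(40155954493/1970220) = 5501365765541/985110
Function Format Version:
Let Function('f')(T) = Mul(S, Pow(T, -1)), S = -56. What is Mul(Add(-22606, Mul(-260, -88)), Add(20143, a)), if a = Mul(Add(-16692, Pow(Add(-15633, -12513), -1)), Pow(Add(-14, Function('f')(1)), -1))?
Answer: Rational(5501365765541, 985110) ≈ 5.5845e+6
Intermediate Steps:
Function('f')(T) = Mul(-56, Pow(T, -1))
a = Rational(469813033, 1970220) (a = Mul(Add(-16692, Pow(Add(-15633, -12513), -1)), Pow(Add(-14, Mul(-56, Pow(1, -1))), -1)) = Mul(Add(-16692, Pow(-28146, -1)), Pow(Add(-14, Mul(-56, 1)), -1)) = Mul(Add(-16692, Rational(-1, 28146)), Pow(Add(-14, -56), -1)) = Mul(Rational(-469813033, 28146), Pow(-70, -1)) = Mul(Rational(-469813033, 28146), Rational(-1, 70)) = Rational(469813033, 1970220) ≈ 238.46)
Mul(Add(-22606, Mul(-260, -88)), Add(20143, a)) = Mul(Add(-22606, Mul(-260, -88)), Add(20143, Rational(469813033, 1970220))) = Mul(Add(-22606, 22880), Rational(40155954493, 1970220)) = Mul(274, Rational(40155954493, 1970220)) = Rational(5501365765541, 985110)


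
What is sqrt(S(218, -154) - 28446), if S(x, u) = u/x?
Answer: I*sqrt(337975319)/109 ≈ 168.66*I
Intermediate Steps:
sqrt(S(218, -154) - 28446) = sqrt(-154/218 - 28446) = sqrt(-154*1/218 - 28446) = sqrt(-77/109 - 28446) = sqrt(-3100691/109) = I*sqrt(337975319)/109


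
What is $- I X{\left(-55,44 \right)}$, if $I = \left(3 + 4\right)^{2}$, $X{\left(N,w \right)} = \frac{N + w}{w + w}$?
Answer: $\frac{49}{8} \approx 6.125$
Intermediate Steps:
$X{\left(N,w \right)} = \frac{N + w}{2 w}$
$I = 49$ ($I = 7^{2} = 49$)
$- I X{\left(-55,44 \right)} = - 49 \frac{-55 + 44}{2 \cdot 44} = - 49 \cdot \frac{1}{2} \cdot \frac{1}{44} \left(-11\right) = - \frac{49 \left(-1\right)}{8} = \left(-1\right) \left(- \frac{49}{8}\right) = \frac{49}{8}$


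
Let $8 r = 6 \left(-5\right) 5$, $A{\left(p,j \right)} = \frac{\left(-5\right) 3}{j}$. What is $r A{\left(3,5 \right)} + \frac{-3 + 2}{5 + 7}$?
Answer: $\frac{337}{6} \approx 56.167$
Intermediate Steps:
$A{\left(p,j \right)} = - \frac{15}{j}$
$r = - \frac{75}{4}$ ($r = \frac{6 \left(-5\right) 5}{8} = \frac{\left(-30\right) 5}{8} = \frac{1}{8} \left(-150\right) = - \frac{75}{4} \approx -18.75$)
$r A{\left(3,5 \right)} + \frac{-3 + 2}{5 + 7} = - \frac{75 \left(- \frac{15}{5}\right)}{4} + \frac{-3 + 2}{5 + 7} = - \frac{75 \left(\left(-15\right) \frac{1}{5}\right)}{4} - \frac{1}{12} = \left(- \frac{75}{4}\right) \left(-3\right) - \frac{1}{12} = \frac{225}{4} - \frac{1}{12} = \frac{337}{6}$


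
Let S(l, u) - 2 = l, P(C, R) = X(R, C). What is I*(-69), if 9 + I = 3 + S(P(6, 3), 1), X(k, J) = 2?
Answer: 138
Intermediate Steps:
P(C, R) = 2
S(l, u) = 2 + l
I = -2 (I = -9 + (3 + (2 + 2)) = -9 + (3 + 4) = -9 + 7 = -2)
I*(-69) = -2*(-69) = 138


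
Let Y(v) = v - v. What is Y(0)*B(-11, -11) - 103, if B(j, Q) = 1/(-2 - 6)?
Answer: -103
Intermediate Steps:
Y(v) = 0
B(j, Q) = -⅛ (B(j, Q) = 1/(-8) = -⅛)
Y(0)*B(-11, -11) - 103 = 0*(-⅛) - 103 = 0 - 103 = -103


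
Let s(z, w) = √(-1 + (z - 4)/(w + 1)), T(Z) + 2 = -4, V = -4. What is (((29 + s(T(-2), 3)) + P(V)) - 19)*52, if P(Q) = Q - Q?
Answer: 520 + 26*I*√14 ≈ 520.0 + 97.283*I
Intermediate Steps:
T(Z) = -6 (T(Z) = -2 - 4 = -6)
P(Q) = 0
s(z, w) = √(-1 + (-4 + z)/(1 + w))
(((29 + s(T(-2), 3)) + P(V)) - 19)*52 = (((29 + √((-5 - 6 - 1*3)/(1 + 3))) + 0) - 19)*52 = (((29 + √((-5 - 6 - 3)/4)) + 0) - 19)*52 = (((29 + √((¼)*(-14))) + 0) - 19)*52 = (((29 + √(-7/2)) + 0) - 19)*52 = (((29 + I*√14/2) + 0) - 19)*52 = ((29 + I*√14/2) - 19)*52 = (10 + I*√14/2)*52 = 520 + 26*I*√14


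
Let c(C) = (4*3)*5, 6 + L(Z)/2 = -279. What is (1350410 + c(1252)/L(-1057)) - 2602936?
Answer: -23797996/19 ≈ -1.2525e+6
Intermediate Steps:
L(Z) = -570 (L(Z) = -12 + 2*(-279) = -12 - 558 = -570)
c(C) = 60 (c(C) = 12*5 = 60)
(1350410 + c(1252)/L(-1057)) - 2602936 = (1350410 + 60/(-570)) - 2602936 = (1350410 + 60*(-1/570)) - 2602936 = (1350410 - 2/19) - 2602936 = 25657788/19 - 2602936 = -23797996/19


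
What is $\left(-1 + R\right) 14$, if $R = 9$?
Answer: $112$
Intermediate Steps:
$\left(-1 + R\right) 14 = \left(-1 + 9\right) 14 = 8 \cdot 14 = 112$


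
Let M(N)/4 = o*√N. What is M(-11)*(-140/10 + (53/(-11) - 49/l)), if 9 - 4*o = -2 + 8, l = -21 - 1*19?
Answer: -23223*I*√11/440 ≈ -175.05*I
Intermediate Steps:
l = -40 (l = -21 - 19 = -40)
o = ¾ (o = 9/4 - (-2 + 8)/4 = 9/4 - ¼*6 = 9/4 - 3/2 = ¾ ≈ 0.75000)
M(N) = 3*√N (M(N) = 4*(3*√N/4) = 3*√N)
M(-11)*(-140/10 + (53/(-11) - 49/l)) = (3*√(-11))*(-140/10 + (53/(-11) - 49/(-40))) = (3*(I*√11))*(-140*⅒ + (53*(-1/11) - 49*(-1/40))) = (3*I*√11)*(-14 + (-53/11 + 49/40)) = (3*I*√11)*(-14 - 1581/440) = (3*I*√11)*(-7741/440) = -23223*I*√11/440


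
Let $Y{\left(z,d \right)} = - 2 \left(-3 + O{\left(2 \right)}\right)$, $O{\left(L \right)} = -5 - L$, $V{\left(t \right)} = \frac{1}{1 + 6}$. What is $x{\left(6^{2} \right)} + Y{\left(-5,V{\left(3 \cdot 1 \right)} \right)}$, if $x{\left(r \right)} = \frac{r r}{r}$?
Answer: $56$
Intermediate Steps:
$V{\left(t \right)} = \frac{1}{7}$
$x{\left(r \right)} = r$ ($x{\left(r \right)} = \frac{r^{2}}{r} = r$)
$Y{\left(z,d \right)} = 20$ ($Y{\left(z,d \right)} = - 2 \left(-3 - 7\right) = \left(-2\right) \left(-10\right) = 20$)
$x{\left(6^{2} \right)} + Y{\left(-5,V{\left(3 \cdot 1 \right)} \right)} = 6^{2} + 20 = 36 + 20 = 56$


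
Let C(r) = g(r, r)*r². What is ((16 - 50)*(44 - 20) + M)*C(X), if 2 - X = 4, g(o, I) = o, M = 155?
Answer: 5288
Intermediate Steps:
X = -2 (X = 2 - 1*4 = 2 - 4 = -2)
C(r) = r³ (C(r) = r*r² = r³)
((16 - 50)*(44 - 20) + M)*C(X) = ((16 - 50)*(44 - 20) + 155)*(-2)³ = (-34*24 + 155)*(-8) = (-816 + 155)*(-8) = -661*(-8) = 5288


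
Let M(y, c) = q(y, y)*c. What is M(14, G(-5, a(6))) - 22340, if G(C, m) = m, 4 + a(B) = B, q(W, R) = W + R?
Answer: -22284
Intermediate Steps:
q(W, R) = R + W
a(B) = -4 + B
M(y, c) = 2*c*y (M(y, c) = (y + y)*c = (2*y)*c = 2*c*y)
M(14, G(-5, a(6))) - 22340 = 2*(-4 + 6)*14 - 22340 = 2*2*14 - 22340 = 56 - 22340 = -22284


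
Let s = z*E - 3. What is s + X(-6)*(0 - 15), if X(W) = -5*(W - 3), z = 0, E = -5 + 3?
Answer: -678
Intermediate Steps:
E = -2
s = -3 (s = 0*(-2) - 3 = 0 - 3 = -3)
X(W) = 15 - 5*W (X(W) = -5*(-3 + W) = 15 - 5*W)
s + X(-6)*(0 - 15) = -3 + (15 - 5*(-6))*(0 - 15) = -3 + (15 + 30)*(-15) = -3 + 45*(-15) = -3 - 675 = -678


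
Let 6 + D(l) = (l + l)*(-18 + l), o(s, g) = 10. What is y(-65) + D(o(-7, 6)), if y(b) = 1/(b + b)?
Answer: -21581/130 ≈ -166.01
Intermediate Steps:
y(b) = 1/(2*b)
D(l) = -6 + 2*l*(-18 + l) (D(l) = -6 + (l + l)*(-18 + l) = -6 + (2*l)*(-18 + l) = -6 + 2*l*(-18 + l))
y(-65) + D(o(-7, 6)) = (½)/(-65) + (-6 - 36*10 + 2*10²) = (½)*(-1/65) + (-6 - 360 + 2*100) = -1/130 + (-6 - 360 + 200) = -1/130 - 166 = -21581/130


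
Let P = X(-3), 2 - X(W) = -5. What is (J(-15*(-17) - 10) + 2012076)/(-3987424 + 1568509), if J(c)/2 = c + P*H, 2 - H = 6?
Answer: -402502/483783 ≈ -0.83199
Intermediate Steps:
X(W) = 7 (X(W) = 2 - 1*(-5) = 2 + 5 = 7)
H = -4 (H = 2 - 1*6 = 2 - 6 = -4)
P = 7
J(c) = -56 + 2*c (J(c) = 2*(c + 7*(-4)) = 2*(c - 28) = 2*(-28 + c) = -56 + 2*c)
(J(-15*(-17) - 10) + 2012076)/(-3987424 + 1568509) = ((-56 + 2*(-15*(-17) - 10)) + 2012076)/(-3987424 + 1568509) = ((-56 + 2*(255 - 10)) + 2012076)/(-2418915) = ((-56 + 2*245) + 2012076)*(-1/2418915) = ((-56 + 490) + 2012076)*(-1/2418915) = (434 + 2012076)*(-1/2418915) = 2012510*(-1/2418915) = -402502/483783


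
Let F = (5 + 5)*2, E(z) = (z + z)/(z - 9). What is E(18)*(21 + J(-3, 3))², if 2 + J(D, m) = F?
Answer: 6084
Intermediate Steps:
E(z) = 2*z/(-9 + z) (E(z) = (2*z)/(-9 + z) = 2*z/(-9 + z))
F = 20 (F = 10*2 = 20)
J(D, m) = 18 (J(D, m) = -2 + 20 = 18)
E(18)*(21 + J(-3, 3))² = (2*18/(-9 + 18))*(21 + 18)² = (2*18/9)*39² = (2*18*(⅑))*1521 = 4*1521 = 6084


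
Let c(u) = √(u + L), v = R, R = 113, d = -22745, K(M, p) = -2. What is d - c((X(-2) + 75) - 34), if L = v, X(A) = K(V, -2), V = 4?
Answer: -22745 - 2*√38 ≈ -22757.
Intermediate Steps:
X(A) = -2
v = 113
L = 113
c(u) = √(113 + u) (c(u) = √(u + 113) = √(113 + u))
d - c((X(-2) + 75) - 34) = -22745 - √(113 + ((-2 + 75) - 34)) = -22745 - √(113 + (73 - 34)) = -22745 - √(113 + 39) = -22745 - √152 = -22745 - 2*√38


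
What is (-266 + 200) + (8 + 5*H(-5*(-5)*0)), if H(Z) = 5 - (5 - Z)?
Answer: -58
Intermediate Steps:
H(Z) = Z (H(Z) = 5 + (-5 + Z) = Z)
(-266 + 200) + (8 + 5*H(-5*(-5)*0)) = (-266 + 200) + (8 + 5*(-5*(-5)*0)) = -66 + (8 + 5*(25*0)) = -66 + (8 + 5*0) = -66 + (8 + 0) = -66 + 8 = -58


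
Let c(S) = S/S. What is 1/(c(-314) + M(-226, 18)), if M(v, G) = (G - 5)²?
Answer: 1/170 ≈ 0.0058824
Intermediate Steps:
c(S) = 1
M(v, G) = (-5 + G)²
1/(c(-314) + M(-226, 18)) = 1/(1 + (-5 + 18)²) = 1/(1 + 13²) = 1/(1 + 169) = 1/170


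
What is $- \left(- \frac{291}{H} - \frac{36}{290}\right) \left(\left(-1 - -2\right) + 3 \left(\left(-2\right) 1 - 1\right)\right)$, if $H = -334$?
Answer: $\frac{144732}{24215} \approx 5.977$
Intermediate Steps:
$- \left(- \frac{291}{H} - \frac{36}{290}\right) \left(\left(-1 - -2\right) + 3 \left(\left(-2\right) 1 - 1\right)\right) = - \left(- \frac{291}{-334} - \frac{36}{290}\right) \left(\left(-1 - -2\right) + 3 \left(\left(-2\right) 1 - 1\right)\right) = - \left(\left(-291\right) \left(- \frac{1}{334}\right) - \frac{18}{145}\right) \left(\left(-1 + 2\right) + 3 \left(-2 - 1\right)\right) = - \left(\frac{291}{334} - \frac{18}{145}\right) \left(1 + 3 \left(-3\right)\right) = - \frac{36183 \left(1 - 9\right)}{48430} = - \frac{36183 \left(-8\right)}{48430} = \left(-1\right) \left(- \frac{144732}{24215}\right) = \frac{144732}{24215}$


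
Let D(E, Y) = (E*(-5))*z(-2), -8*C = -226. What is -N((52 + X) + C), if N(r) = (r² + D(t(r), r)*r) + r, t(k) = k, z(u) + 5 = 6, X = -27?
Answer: 11289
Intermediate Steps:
z(u) = 1 (z(u) = -5 + 6 = 1)
C = 113/4 (C = -⅛*(-226) = 113/4 ≈ 28.250)
D(E, Y) = -5*E (D(E, Y) = (E*(-5))*1 = -5*E*1 = -5*E)
N(r) = r - 4*r² (N(r) = (r² + (-5*r)*r) + r = (r² - 5*r²) + r = -4*r² + r = r - 4*r²)
-N((52 + X) + C) = -((52 - 27) + 113/4)*(1 - 4*((52 - 27) + 113/4)) = -(25 + 113/4)*(1 - 4*(25 + 113/4)) = -213*(1 - 4*213/4)/4 = -213*(1 - 213)/4 = -213*(-212)/4 = -1*(-11289) = 11289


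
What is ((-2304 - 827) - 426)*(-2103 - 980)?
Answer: 10966231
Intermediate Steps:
((-2304 - 827) - 426)*(-2103 - 980) = (-3131 - 426)*(-3083) = -3557*(-3083) = 10966231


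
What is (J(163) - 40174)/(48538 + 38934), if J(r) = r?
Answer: -40011/87472 ≈ -0.45742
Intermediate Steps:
(J(163) - 40174)/(48538 + 38934) = (163 - 40174)/(48538 + 38934) = -40011/87472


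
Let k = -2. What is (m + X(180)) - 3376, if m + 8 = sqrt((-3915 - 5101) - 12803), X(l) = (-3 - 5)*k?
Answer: -3368 + I*sqrt(21819) ≈ -3368.0 + 147.71*I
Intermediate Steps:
X(l) = 16 (X(l) = (-3 - 5)*(-2) = -8*(-2) = 16)
m = -8 + I*sqrt(21819) (m = -8 + sqrt((-3915 - 5101) - 12803) = -8 + sqrt(-9016 - 12803) = -8 + sqrt(-21819) = -8 + I*sqrt(21819) ≈ -8.0 + 147.71*I)
(m + X(180)) - 3376 = ((-8 + I*sqrt(21819)) + 16) - 3376 = (8 + I*sqrt(21819)) - 3376 = -3368 + I*sqrt(21819)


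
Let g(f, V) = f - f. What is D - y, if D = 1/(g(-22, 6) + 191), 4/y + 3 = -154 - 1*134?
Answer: 1055/55581 ≈ 0.018981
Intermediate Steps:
g(f, V) = 0
y = -4/291 (y = 4/(-3 + (-154 - 1*134)) = 4/(-3 + (-154 - 134)) = 4/(-3 - 288) = 4/(-291) = 4*(-1/291) = -4/291 ≈ -0.013746)
D = 1/191 (D = 1/(0 + 191) = 1/191 ≈ 0.0052356)
D - y = 1/191 - 1*(-4/291) = 1/191 + 4/291 = 1055/55581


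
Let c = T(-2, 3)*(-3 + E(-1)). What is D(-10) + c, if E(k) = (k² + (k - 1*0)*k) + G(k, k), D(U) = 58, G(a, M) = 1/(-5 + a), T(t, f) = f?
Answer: 109/2 ≈ 54.500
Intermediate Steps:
E(k) = 1/(-5 + k) + 2*k² (E(k) = (k² + (k - 1*0)*k) + 1/(-5 + k) = (k² + (k + 0)*k) + 1/(-5 + k) = (k² + k*k) + 1/(-5 + k) = (k² + k²) + 1/(-5 + k) = 2*k² + 1/(-5 + k) = 1/(-5 + k) + 2*k²)
c = -7/2 (c = 3*(-3 + (1 + 2*(-1)²*(-5 - 1))/(-5 - 1)) = 3*(-3 + (1 + 2*1*(-6))/(-6)) = 3*(-3 - (1 - 12)/6) = 3*(-3 - ⅙*(-11)) = 3*(-3 + 11/6) = 3*(-7/6) = -7/2 ≈ -3.5000)
D(-10) + c = 58 - 7/2 = 109/2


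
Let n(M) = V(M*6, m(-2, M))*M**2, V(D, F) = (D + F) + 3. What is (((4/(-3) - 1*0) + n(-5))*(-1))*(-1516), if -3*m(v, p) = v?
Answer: -3000164/3 ≈ -1.0001e+6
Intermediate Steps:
m(v, p) = -v/3
V(D, F) = 3 + D + F
n(M) = M**2*(11/3 + 6*M) (n(M) = (3 + M*6 - 1/3*(-2))*M**2 = (3 + 6*M + 2/3)*M**2 = (11/3 + 6*M)*M**2 = M**2*(11/3 + 6*M))
(((4/(-3) - 1*0) + n(-5))*(-1))*(-1516) = (((4/(-3) - 1*0) + (1/3)*(-5)**2*(11 + 18*(-5)))*(-1))*(-1516) = (((4*(-1/3) + 0) + (1/3)*25*(11 - 90))*(-1))*(-1516) = (((-4/3 + 0) + (1/3)*25*(-79))*(-1))*(-1516) = ((-4/3 - 1975/3)*(-1))*(-1516) = -1979/3*(-1)*(-1516) = (1979/3)*(-1516) = -3000164/3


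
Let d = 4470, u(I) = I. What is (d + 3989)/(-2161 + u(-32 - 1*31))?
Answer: -8459/2224 ≈ -3.8035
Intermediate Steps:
(d + 3989)/(-2161 + u(-32 - 1*31)) = (4470 + 3989)/(-2161 + (-32 - 1*31)) = 8459/(-2161 + (-32 - 31)) = 8459/(-2161 - 63) = 8459/(-2224) = 8459*(-1/2224) = -8459/2224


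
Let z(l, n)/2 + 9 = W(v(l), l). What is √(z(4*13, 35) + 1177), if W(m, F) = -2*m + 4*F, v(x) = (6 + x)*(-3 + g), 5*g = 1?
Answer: 7*√1135/5 ≈ 47.166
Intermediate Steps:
g = ⅕ (g = (⅕)*1 = ⅕ ≈ 0.20000)
v(x) = -84/5 - 14*x/5 (v(x) = (6 + x)*(-3 + ⅕) = (6 + x)*(-14/5) = -84/5 - 14*x/5)
z(l, n) = 246/5 + 96*l/5 (z(l, n) = -18 + 2*(-2*(-84/5 - 14*l/5) + 4*l) = -18 + 2*((168/5 + 28*l/5) + 4*l) = -18 + 2*(168/5 + 48*l/5) = -18 + (336/5 + 96*l/5) = 246/5 + 96*l/5)
√(z(4*13, 35) + 1177) = √((246/5 + 96*(4*13)/5) + 1177) = √((246/5 + (96/5)*52) + 1177) = √((246/5 + 4992/5) + 1177) = √(5238/5 + 1177) = √(11123/5) = 7*√1135/5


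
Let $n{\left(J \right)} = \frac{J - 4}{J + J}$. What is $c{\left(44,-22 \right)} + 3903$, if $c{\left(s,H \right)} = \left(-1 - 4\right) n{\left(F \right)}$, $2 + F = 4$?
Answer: $\frac{7811}{2} \approx 3905.5$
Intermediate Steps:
$F = 2$ ($F = -2 + 4 = 2$)
$n{\left(J \right)} = \frac{-4 + J}{2 J}$
$c{\left(s,H \right)} = \frac{5}{2}$ ($c{\left(s,H \right)} = \left(-1 - 4\right) \frac{-4 + 2}{2 \cdot 2} = - 5 \cdot \frac{1}{2} \cdot \frac{1}{2} \left(-2\right) = \left(-5\right) \left(- \frac{1}{2}\right) = \frac{5}{2}$)
$c{\left(44,-22 \right)} + 3903 = \frac{5}{2} + 3903 = \frac{7811}{2}$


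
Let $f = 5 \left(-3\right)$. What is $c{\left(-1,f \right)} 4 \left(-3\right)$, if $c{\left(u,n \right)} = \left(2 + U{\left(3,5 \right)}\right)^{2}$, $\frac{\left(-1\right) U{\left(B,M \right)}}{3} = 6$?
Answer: $-3072$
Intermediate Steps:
$U{\left(B,M \right)} = -18$ ($U{\left(B,M \right)} = \left(-3\right) 6 = -18$)
$f = -15$
$c{\left(u,n \right)} = 256$ ($c{\left(u,n \right)} = \left(2 - 18\right)^{2} = \left(-16\right)^{2} = 256$)
$c{\left(-1,f \right)} 4 \left(-3\right) = 256 \cdot 4 \left(-3\right) = 1024 \left(-3\right) = -3072$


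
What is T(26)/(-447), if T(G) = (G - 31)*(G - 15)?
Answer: 55/447 ≈ 0.12304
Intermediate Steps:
T(G) = (-31 + G)*(-15 + G)
T(26)/(-447) = (465 + 26**2 - 46*26)/(-447) = (465 + 676 - 1196)*(-1/447) = -55*(-1/447) = 55/447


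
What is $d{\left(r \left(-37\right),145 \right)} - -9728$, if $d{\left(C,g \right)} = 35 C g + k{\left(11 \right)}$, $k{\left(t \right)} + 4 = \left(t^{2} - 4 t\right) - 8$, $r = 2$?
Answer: $-365757$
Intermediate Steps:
$k{\left(t \right)} = -12 + t^{2} - 4 t$ ($k{\left(t \right)} = -4 - \left(8 - t^{2} + 4 t\right) = -12 + t^{2} - 4 t$)
$d{\left(C,g \right)} = 65 + 35 C g$ ($d{\left(C,g \right)} = 35 C g - \left(56 - 121\right) = 35 C g - -65 = 35 C g + 65 = 65 + 35 C g$)
$d{\left(r \left(-37\right),145 \right)} - -9728 = \left(65 + 35 \cdot 2 \left(-37\right) 145\right) - -9728 = \left(65 + 35 \left(-74\right) 145\right) + 9728 = \left(65 - 375550\right) + 9728 = -375485 + 9728 = -365757$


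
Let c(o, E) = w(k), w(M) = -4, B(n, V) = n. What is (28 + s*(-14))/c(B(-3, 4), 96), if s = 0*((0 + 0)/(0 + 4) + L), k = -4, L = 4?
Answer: -7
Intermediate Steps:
c(o, E) = -4
s = 0 (s = 0*((0 + 0)/(0 + 4) + 4) = 0*(0/4 + 4) = 0*(0*(¼) + 4) = 0*(0 + 4) = 0*4 = 0)
(28 + s*(-14))/c(B(-3, 4), 96) = (28 + 0*(-14))/(-4) = (28 + 0)*(-¼) = 28*(-¼) = -7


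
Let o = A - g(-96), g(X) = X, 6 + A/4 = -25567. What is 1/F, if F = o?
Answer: -1/102196 ≈ -9.7851e-6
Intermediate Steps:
A = -102292 (A = -24 + 4*(-25567) = -24 - 102268 = -102292)
o = -102196 (o = -102292 - 1*(-96) = -102292 + 96 = -102196)
F = -102196
1/F = 1/(-102196) = -1/102196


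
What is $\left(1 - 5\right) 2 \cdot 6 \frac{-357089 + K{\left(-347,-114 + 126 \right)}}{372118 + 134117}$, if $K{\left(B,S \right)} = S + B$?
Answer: $\frac{5718784}{168745} \approx 33.89$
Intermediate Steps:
$K{\left(B,S \right)} = B + S$
$\left(1 - 5\right) 2 \cdot 6 \frac{-357089 + K{\left(-347,-114 + 126 \right)}}{372118 + 134117} = \left(1 - 5\right) 2 \cdot 6 \frac{-357089 + \left(-347 + \left(-114 + 126\right)\right)}{372118 + 134117} = \left(1 - 5\right) 2 \cdot 6 \frac{-357089 + \left(-347 + 12\right)}{506235} = \left(-4\right) 2 \cdot 6 \left(-357089 - 335\right) \frac{1}{506235} = \left(-8\right) 6 \left(\left(-357424\right) \frac{1}{506235}\right) = \left(-48\right) \left(- \frac{357424}{506235}\right) = \frac{5718784}{168745}$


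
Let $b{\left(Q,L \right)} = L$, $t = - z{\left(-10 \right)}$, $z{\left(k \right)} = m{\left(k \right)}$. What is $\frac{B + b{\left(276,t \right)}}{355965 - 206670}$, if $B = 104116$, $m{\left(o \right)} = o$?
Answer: $\frac{104126}{149295} \approx 0.69745$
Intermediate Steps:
$z{\left(k \right)} = k$
$t = 10$ ($t = \left(-1\right) \left(-10\right) = 10$)
$\frac{B + b{\left(276,t \right)}}{355965 - 206670} = \frac{104116 + 10}{355965 - 206670} = \frac{104126}{149295}$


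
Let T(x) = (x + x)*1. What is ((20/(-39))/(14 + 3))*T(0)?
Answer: 0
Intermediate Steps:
T(x) = 2*x (T(x) = (2*x)*1 = 2*x)
((20/(-39))/(14 + 3))*T(0) = ((20/(-39))/(14 + 3))*(2*0) = ((20*(-1/39))/17)*0 = ((1/17)*(-20/39))*0 = -20/663*0 = 0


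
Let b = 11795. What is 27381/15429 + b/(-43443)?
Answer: 335842576/223427349 ≈ 1.5031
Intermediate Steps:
27381/15429 + b/(-43443) = 27381/15429 + 11795/(-43443) = 27381*(1/15429) + 11795*(-1/43443) = 9127/5143 - 11795/43443 = 335842576/223427349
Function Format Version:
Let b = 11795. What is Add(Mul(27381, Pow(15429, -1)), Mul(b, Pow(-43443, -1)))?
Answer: Rational(335842576, 223427349) ≈ 1.5031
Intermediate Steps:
Add(Mul(27381, Pow(15429, -1)), Mul(b, Pow(-43443, -1))) = Add(Mul(27381, Pow(15429, -1)), Mul(11795, Pow(-43443, -1))) = Add(Mul(27381, Rational(1, 15429)), Mul(11795, Rational(-1, 43443))) = Add(Rational(9127, 5143), Rational(-11795, 43443)) = Rational(335842576, 223427349)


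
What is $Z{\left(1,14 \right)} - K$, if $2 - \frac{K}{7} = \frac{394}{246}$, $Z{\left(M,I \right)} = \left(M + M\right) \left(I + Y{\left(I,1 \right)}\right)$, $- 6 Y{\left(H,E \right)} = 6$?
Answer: $\frac{2855}{123} \approx 23.211$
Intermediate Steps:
$Y{\left(H,E \right)} = -1$ ($Y{\left(H,E \right)} = \left(- \frac{1}{6}\right) 6 = -1$)
$Z{\left(M,I \right)} = 2 M \left(-1 + I\right)$ ($Z{\left(M,I \right)} = \left(M + M\right) \left(I - 1\right) = 2 M \left(-1 + I\right)$)
$K = \frac{343}{123}$ ($K = 14 - 7 \cdot \frac{394}{246} = 14 - 7 \cdot 394 \cdot \frac{1}{246} = 14 - \frac{1379}{123} = \frac{343}{123} \approx 2.7886$)
$Z{\left(1,14 \right)} - K = 2 \cdot 1 \left(-1 + 14\right) - \frac{343}{123} = 2 \cdot 1 \cdot 13 - \frac{343}{123} = 26 - \frac{343}{123} = \frac{2855}{123}$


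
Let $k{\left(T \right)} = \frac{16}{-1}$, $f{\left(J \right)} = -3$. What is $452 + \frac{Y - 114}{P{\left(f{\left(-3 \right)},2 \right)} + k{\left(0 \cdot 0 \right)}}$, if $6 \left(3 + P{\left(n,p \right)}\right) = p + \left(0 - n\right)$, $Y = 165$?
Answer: $\frac{48962}{109} \approx 449.19$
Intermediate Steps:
$k{\left(T \right)} = -16$ ($k{\left(T \right)} = 16 \left(-1\right) = -16$)
$P{\left(n,p \right)} = -3 - \frac{n}{6} + \frac{p}{6}$ ($P{\left(n,p \right)} = -3 + \frac{p + \left(0 - n\right)}{6} = -3 + \frac{p - n}{6} = -3 - \left(- \frac{p}{6} + \frac{n}{6}\right) = -3 - \frac{n}{6} + \frac{p}{6}$)
$452 + \frac{Y - 114}{P{\left(f{\left(-3 \right)},2 \right)} + k{\left(0 \cdot 0 \right)}} = 452 + \frac{165 - 114}{\left(-3 - - \frac{1}{2} + \frac{1}{6} \cdot 2\right) - 16} = 452 + \frac{51}{\left(-3 + \frac{1}{2} + \frac{1}{3}\right) - 16} = 452 + \frac{51}{- \frac{13}{6} - 16} = 452 + \frac{51}{- \frac{109}{6}} = 452 + 51 \left(- \frac{6}{109}\right) = 452 - \frac{306}{109} = \frac{48962}{109}$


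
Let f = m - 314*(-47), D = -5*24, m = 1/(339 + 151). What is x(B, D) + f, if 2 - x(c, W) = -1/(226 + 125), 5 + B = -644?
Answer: 2538573241/171990 ≈ 14760.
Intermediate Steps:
m = 1/490 ≈ 0.0020408
B = -649 (B = -5 - 644 = -649)
D = -120
f = 7231421/490 (f = 1/490 - 314*(-47) = 1/490 + 14758 = 7231421/490 ≈ 14758.)
x(c, W) = 703/351 (x(c, W) = 2 - (-1)/(226 + 125) = 2 - (-1)/351 = 2 - 1*(-1/351) = 2 + 1/351 = 703/351)
x(B, D) + f = 703/351 + 7231421/490 = 2538573241/171990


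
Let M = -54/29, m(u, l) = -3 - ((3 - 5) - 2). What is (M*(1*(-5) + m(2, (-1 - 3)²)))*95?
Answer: 20520/29 ≈ 707.59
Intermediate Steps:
m(u, l) = 1 (m(u, l) = -3 - (-2 - 2) = -3 - 1*(-4) = -3 + 4 = 1)
M = -54/29 (M = -54*1/29 = -54/29 ≈ -1.8621)
(M*(1*(-5) + m(2, (-1 - 3)²)))*95 = -54*(1*(-5) + 1)/29*95 = -54*(-5 + 1)/29*95 = -54/29*(-4)*95 = (216/29)*95 = 20520/29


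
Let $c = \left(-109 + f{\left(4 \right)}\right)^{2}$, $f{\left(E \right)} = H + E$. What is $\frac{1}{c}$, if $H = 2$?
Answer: $\frac{1}{10609} \approx 9.426 \cdot 10^{-5}$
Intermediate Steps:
$f{\left(E \right)} = 2 + E$
$c = 10609$ ($c = \left(-109 + \left(2 + 4\right)\right)^{2} = \left(-109 + 6\right)^{2} = \left(-103\right)^{2} = 10609$)
$\frac{1}{c} = \frac{1}{10609}$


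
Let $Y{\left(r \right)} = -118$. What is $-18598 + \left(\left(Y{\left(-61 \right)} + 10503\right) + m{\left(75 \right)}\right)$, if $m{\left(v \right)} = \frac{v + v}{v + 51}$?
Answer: $- \frac{172448}{21} \approx -8211.8$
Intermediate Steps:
$m{\left(v \right)} = \frac{2 v}{51 + v}$
$-18598 + \left(\left(Y{\left(-61 \right)} + 10503\right) + m{\left(75 \right)}\right) = -18598 + \left(\left(-118 + 10503\right) + 2 \cdot 75 \frac{1}{51 + 75}\right) = -18598 + \left(10385 + 2 \cdot 75 \cdot \frac{1}{126}\right) = -18598 + \left(10385 + \frac{25}{21}\right) = -18598 + \frac{218110}{21} = - \frac{172448}{21}$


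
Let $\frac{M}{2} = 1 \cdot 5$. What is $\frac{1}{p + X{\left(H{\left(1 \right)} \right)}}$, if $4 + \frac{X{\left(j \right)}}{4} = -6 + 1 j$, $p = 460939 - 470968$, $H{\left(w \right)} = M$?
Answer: $- \frac{1}{10029} \approx -9.9711 \cdot 10^{-5}$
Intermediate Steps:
$M = 10$ ($M = 2 \cdot 1 \cdot 5 = 2 \cdot 5 = 10$)
$H{\left(w \right)} = 10$
$p = -10029$ ($p = 460939 - 470968 = -10029$)
$X{\left(j \right)} = -40 + 4 j$ ($X{\left(j \right)} = -16 + 4 \left(-6 + 1 j\right) = -16 + 4 \left(-6 + j\right) = -16 + \left(-24 + 4 j\right) = -40 + 4 j$)
$\frac{1}{p + X{\left(H{\left(1 \right)} \right)}} = \frac{1}{-10029 + \left(-40 + 4 \cdot 10\right)} = \frac{1}{-10029 + \left(-40 + 40\right)} = \frac{1}{-10029 + 0} = \frac{1}{-10029} = - \frac{1}{10029}$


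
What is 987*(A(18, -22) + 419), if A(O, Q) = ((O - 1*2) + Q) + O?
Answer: 425397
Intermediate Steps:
A(O, Q) = -2 + Q + 2*O (A(O, Q) = ((O - 2) + Q) + O = ((-2 + O) + Q) + O = (-2 + O + Q) + O = -2 + Q + 2*O)
987*(A(18, -22) + 419) = 987*((-2 - 22 + 2*18) + 419) = 987*((-2 - 22 + 36) + 419) = 987*(12 + 419) = 987*431 = 425397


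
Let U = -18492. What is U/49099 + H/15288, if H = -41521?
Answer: -2321345275/750625512 ≈ -3.0925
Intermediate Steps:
U/49099 + H/15288 = -18492/49099 - 41521/15288 = -2321345275/750625512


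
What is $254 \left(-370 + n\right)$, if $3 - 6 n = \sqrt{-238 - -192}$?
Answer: $-93853 - \frac{127 i \sqrt{46}}{3} \approx -93853.0 - 287.12 i$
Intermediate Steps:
$n = \frac{1}{2} - \frac{i \sqrt{46}}{6}$ ($n = \frac{1}{2} - \frac{\sqrt{-238 - -192}}{6} = \frac{1}{2} - \frac{\sqrt{-238 + 192}}{6} = \frac{1}{2} - \frac{\sqrt{-46}}{6} = \frac{1}{2} - \frac{i \sqrt{46}}{6} \approx 0.5 - 1.1304 i$)
$254 \left(-370 + n\right) = 254 \left(-370 + \left(\frac{1}{2} - \frac{i \sqrt{46}}{6}\right)\right) = 254 \left(- \frac{739}{2} - \frac{i \sqrt{46}}{6}\right) = -93853 - \frac{127 i \sqrt{46}}{3}$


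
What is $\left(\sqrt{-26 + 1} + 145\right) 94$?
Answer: $13630 + 470 i \approx 13630.0 + 470.0 i$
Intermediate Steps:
$\left(\sqrt{-26 + 1} + 145\right) 94 = \left(\sqrt{-25} + 145\right) 94 = \left(5 i + 145\right) 94 = \left(145 + 5 i\right) 94 = 13630 + 470 i$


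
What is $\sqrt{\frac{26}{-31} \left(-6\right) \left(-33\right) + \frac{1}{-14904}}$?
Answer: $\frac{i \sqrt{109411023598}}{25668} \approx 12.887 i$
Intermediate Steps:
$\sqrt{\frac{26}{-31} \left(-6\right) \left(-33\right) + \frac{1}{-14904}} = \sqrt{26 \left(- \frac{1}{31}\right) \left(-6\right) \left(-33\right) - \frac{1}{14904}} = \sqrt{\left(- \frac{26}{31}\right) \left(-6\right) \left(-33\right) - \frac{1}{14904}} = \sqrt{\frac{156}{31} \left(-33\right) - \frac{1}{14904}} = \sqrt{- \frac{5148}{31} - \frac{1}{14904}} = \sqrt{- \frac{76725823}{462024}} = \frac{i \sqrt{109411023598}}{25668}$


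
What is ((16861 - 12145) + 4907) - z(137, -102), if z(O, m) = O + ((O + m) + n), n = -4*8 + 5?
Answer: 9478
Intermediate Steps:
n = -27 (n = -32 + 5 = -27)
z(O, m) = -27 + m + 2*O (z(O, m) = O + ((O + m) - 27) = O + (-27 + O + m) = -27 + m + 2*O)
((16861 - 12145) + 4907) - z(137, -102) = ((16861 - 12145) + 4907) - (-27 - 102 + 2*137) = (4716 + 4907) - (-27 - 102 + 274) = 9623 - 1*145 = 9623 - 145 = 9478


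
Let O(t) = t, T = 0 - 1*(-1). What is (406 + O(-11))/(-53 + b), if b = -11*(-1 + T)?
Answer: -395/53 ≈ -7.4528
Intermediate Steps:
T = 1 (T = 0 + 1 = 1)
b = 0 (b = -11*(-1 + 1) = -11*0 = 0)
(406 + O(-11))/(-53 + b) = (406 - 11)/(-53 + 0) = 395/(-53) = 395*(-1/53) = -395/53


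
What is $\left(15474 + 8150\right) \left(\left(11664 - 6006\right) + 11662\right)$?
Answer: $409167680$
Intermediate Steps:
$\left(15474 + 8150\right) \left(\left(11664 - 6006\right) + 11662\right) = 23624 \left(5658 + 11662\right) = 23624 \cdot 17320 = 409167680$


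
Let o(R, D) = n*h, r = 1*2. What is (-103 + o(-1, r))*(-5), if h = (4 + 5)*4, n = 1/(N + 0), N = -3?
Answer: 575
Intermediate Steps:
n = -1/3 (n = 1/(-3 + 0) = 1/(-3) = -1/3 ≈ -0.33333)
h = 36 (h = 9*4 = 36)
r = 2
o(R, D) = -12 (o(R, D) = -1/3*36 = -12)
(-103 + o(-1, r))*(-5) = (-103 - 12)*(-5) = -115*(-5) = 575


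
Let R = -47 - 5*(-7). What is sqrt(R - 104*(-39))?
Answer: 2*sqrt(1011) ≈ 63.592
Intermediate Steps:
R = -12 (R = -47 + 35 = -12)
sqrt(R - 104*(-39)) = sqrt(-12 - 104*(-39)) = sqrt(-12 + 4056) = sqrt(4044) = 2*sqrt(1011)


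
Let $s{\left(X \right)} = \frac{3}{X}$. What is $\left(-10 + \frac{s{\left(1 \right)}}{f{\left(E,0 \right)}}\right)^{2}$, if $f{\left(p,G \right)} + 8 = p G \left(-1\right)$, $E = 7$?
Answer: $\frac{6889}{64} \approx 107.64$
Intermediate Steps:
$f{\left(p,G \right)} = -8 - G p$ ($f{\left(p,G \right)} = -8 + p G \left(-1\right) = -8 + G p \left(-1\right) = -8 - G p$)
$\left(-10 + \frac{s{\left(1 \right)}}{f{\left(E,0 \right)}}\right)^{2} = \left(-10 + \frac{3 \cdot 1^{-1}}{-8 - 0 \cdot 7}\right)^{2} = \left(-10 + \frac{3 \cdot 1}{-8 + 0}\right)^{2} = \left(-10 + \frac{3}{-8}\right)^{2} = \left(-10 + 3 \left(- \frac{1}{8}\right)\right)^{2} = \left(-10 - \frac{3}{8}\right)^{2} = \left(- \frac{83}{8}\right)^{2} = \frac{6889}{64}$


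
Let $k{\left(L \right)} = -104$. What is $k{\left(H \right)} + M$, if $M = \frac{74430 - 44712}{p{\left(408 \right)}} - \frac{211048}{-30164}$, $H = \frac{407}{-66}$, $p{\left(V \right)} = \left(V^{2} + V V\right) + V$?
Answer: $- \frac{40601974539}{418947796} \approx -96.914$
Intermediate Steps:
$p{\left(V \right)} = V + 2 V^{2}$ ($p{\left(V \right)} = \left(V^{2} + V^{2}\right) + V = 2 V^{2} + V = V + 2 V^{2}$)
$H = - \frac{37}{6}$ ($H = 407 \left(- \frac{1}{66}\right) = - \frac{37}{6} \approx -6.1667$)
$M = \frac{2968596245}{418947796}$ ($M = \frac{74430 - 44712}{408 \left(1 + 2 \cdot 408\right)} - \frac{211048}{-30164} = \frac{74430 - 44712}{408 \left(1 + 816\right)} - - \frac{52762}{7541} = \frac{29718}{408 \cdot 817} + \frac{52762}{7541} = \frac{29718}{333336} + \frac{52762}{7541} = 29718 \cdot \frac{1}{333336} + \frac{52762}{7541} = \frac{4953}{55556} + \frac{52762}{7541} = \frac{2968596245}{418947796} \approx 7.0858$)
$k{\left(H \right)} + M = -104 + \frac{2968596245}{418947796} = - \frac{40601974539}{418947796}$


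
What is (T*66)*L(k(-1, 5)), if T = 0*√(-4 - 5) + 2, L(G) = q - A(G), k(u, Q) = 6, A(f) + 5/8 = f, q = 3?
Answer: -627/2 ≈ -313.50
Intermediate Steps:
A(f) = -5/8 + f
L(G) = 29/8 - G (L(G) = 3 - (-5/8 + G) = 3 + (5/8 - G) = 29/8 - G)
T = 2 (T = 0*√(-9) + 2 = 0*(3*I) + 2 = 0 + 2 = 2)
(T*66)*L(k(-1, 5)) = (2*66)*(29/8 - 1*6) = 132*(29/8 - 6) = 132*(-19/8) = -627/2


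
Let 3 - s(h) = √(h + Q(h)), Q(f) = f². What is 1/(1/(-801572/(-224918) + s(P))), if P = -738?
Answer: 738163/112459 - 3*√60434 ≈ -730.94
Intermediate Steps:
s(h) = 3 - √(h + h²)
1/(1/(-801572/(-224918) + s(P))) = 1/(1/(-801572/(-224918) + (3 - √(-738*(1 - 738))))) = 1/(1/(-801572*(-1/224918) + (3 - √(-738*(-737))))) = 1/(1/(400786/112459 + (3 - √543906))) = 1/(1/(400786/112459 + (3 - 3*√60434))) = 1/(1/(738163/112459 - 3*√60434)) = 738163/112459 - 3*√60434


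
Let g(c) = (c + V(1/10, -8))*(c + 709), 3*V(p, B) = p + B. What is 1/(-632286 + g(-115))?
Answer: -5/3510801 ≈ -1.4242e-6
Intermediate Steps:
V(p, B) = B/3 + p/3 (V(p, B) = (p + B)/3 = (B + p)/3 = B/3 + p/3)
g(c) = (709 + c)*(-79/30 + c) (g(c) = (c + ((⅓)*(-8) + (⅓)/10))*(c + 709) = (c + (-8/3 + (⅓)*(⅒)))*(709 + c) = (c + (-8/3 + 1/30))*(709 + c) = (c - 79/30)*(709 + c) = (-79/30 + c)*(709 + c) = (709 + c)*(-79/30 + c))
1/(-632286 + g(-115)) = 1/(-632286 + (-56011/30 + (-115)² + (21191/30)*(-115))) = 1/(-632286 + (-56011/30 + 13225 - 487393/6)) = 1/(-632286 - 349371/5) = 1/(-3510801/5) = -5/3510801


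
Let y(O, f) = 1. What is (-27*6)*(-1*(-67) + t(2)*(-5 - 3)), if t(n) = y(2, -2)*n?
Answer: -8262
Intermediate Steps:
t(n) = n (t(n) = 1*n = n)
(-27*6)*(-1*(-67) + t(2)*(-5 - 3)) = (-27*6)*(-1*(-67) + 2*(-5 - 3)) = -162*(67 + 2*(-8)) = -162*(67 - 16) = -162*51 = -8262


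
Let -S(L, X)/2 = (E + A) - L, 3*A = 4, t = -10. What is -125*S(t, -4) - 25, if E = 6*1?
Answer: 12925/3 ≈ 4308.3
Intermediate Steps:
A = 4/3 (A = (1/3)*4 = 4/3 ≈ 1.3333)
E = 6
S(L, X) = -44/3 + 2*L (S(L, X) = -2*((6 + 4/3) - L) = -2*(22/3 - L) = -44/3 + 2*L)
-125*S(t, -4) - 25 = -125*(-44/3 + 2*(-10)) - 25 = -125*(-44/3 - 20) - 25 = -125*(-104/3) - 25 = 13000/3 - 25 = 12925/3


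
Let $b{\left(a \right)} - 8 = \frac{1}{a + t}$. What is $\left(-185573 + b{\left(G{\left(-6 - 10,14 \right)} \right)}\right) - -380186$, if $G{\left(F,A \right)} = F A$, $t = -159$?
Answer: $\frac{74539842}{383} \approx 1.9462 \cdot 10^{5}$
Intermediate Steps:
$G{\left(F,A \right)} = A F$
$b{\left(a \right)} = 8 + \frac{1}{-159 + a}$ ($b{\left(a \right)} = 8 + \frac{1}{a - 159} = 8 + \frac{1}{-159 + a}$)
$\left(-185573 + b{\left(G{\left(-6 - 10,14 \right)} \right)}\right) - -380186 = \left(-185573 + \frac{-1271 + 8 \cdot 14 \left(-6 - 10\right)}{-159 + 14 \left(-6 - 10\right)}\right) - -380186 = \left(-185573 + \frac{-1271 + 8 \cdot 14 \left(-16\right)}{-159 + 14 \left(-16\right)}\right) + 380186 = \left(-185573 + \frac{-1271 + 8 \left(-224\right)}{-159 - 224}\right) + 380186 = \left(-185573 + \frac{-1271 - 1792}{-383}\right) + 380186 = \left(-185573 - - \frac{3063}{383}\right) + 380186 = \left(-185573 + \frac{3063}{383}\right) + 380186 = - \frac{71071396}{383} + 380186 = \frac{74539842}{383}$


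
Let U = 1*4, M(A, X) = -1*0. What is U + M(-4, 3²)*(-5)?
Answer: 4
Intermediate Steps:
M(A, X) = 0
U = 4
U + M(-4, 3²)*(-5) = 4 + 0*(-5) = 4 + 0 = 4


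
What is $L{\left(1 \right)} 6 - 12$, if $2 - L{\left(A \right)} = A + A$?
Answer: $-12$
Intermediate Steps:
$L{\left(A \right)} = 2 - 2 A$ ($L{\left(A \right)} = 2 - \left(A + A\right) = 2 - 2 A$)
$L{\left(1 \right)} 6 - 12 = \left(2 - 2\right) 6 - 12 = 0 \cdot 6 - 12 = 0 - 12 = -12$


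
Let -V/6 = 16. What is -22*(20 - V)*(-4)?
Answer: 10208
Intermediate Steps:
V = -96 (V = -6*16 = -96)
-22*(20 - V)*(-4) = -22*(20 - 1*(-96))*(-4) = -22*(20 + 96)*(-4) = -22*116*(-4) = -2552*(-4) = 10208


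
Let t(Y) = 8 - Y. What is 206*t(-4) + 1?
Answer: 2473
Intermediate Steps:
206*t(-4) + 1 = 206*(8 - 1*(-4)) + 1 = 206*(8 + 4) + 1 = 206*12 + 1 = 2472 + 1 = 2473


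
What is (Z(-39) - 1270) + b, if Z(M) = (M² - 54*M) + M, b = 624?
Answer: 2942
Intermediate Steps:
Z(M) = M² - 53*M
(Z(-39) - 1270) + b = (-39*(-53 - 39) - 1270) + 624 = (-39*(-92) - 1270) + 624 = (3588 - 1270) + 624 = 2318 + 624 = 2942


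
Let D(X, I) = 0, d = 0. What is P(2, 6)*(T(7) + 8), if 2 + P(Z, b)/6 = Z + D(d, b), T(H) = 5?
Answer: 0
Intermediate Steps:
P(Z, b) = -12 + 6*Z (P(Z, b) = -12 + 6*(Z + 0) = -12 + 6*Z)
P(2, 6)*(T(7) + 8) = (-12 + 6*2)*(5 + 8) = (-12 + 12)*13 = 0*13 = 0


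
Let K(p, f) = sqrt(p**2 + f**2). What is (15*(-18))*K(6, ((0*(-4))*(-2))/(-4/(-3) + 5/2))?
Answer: -1620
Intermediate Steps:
K(p, f) = sqrt(f**2 + p**2)
(15*(-18))*K(6, ((0*(-4))*(-2))/(-4/(-3) + 5/2)) = (15*(-18))*sqrt((((0*(-4))*(-2))/(-4/(-3) + 5/2))**2 + 6**2) = -270*sqrt(((0*(-2))/(-4*(-1/3) + 5*(1/2)))**2 + 36) = -270*sqrt((0/(4/3 + 5/2))**2 + 36) = -270*sqrt((0/(23/6))**2 + 36) = -270*sqrt((0*(6/23))**2 + 36) = -270*sqrt(0**2 + 36) = -270*sqrt(0 + 36) = -270*sqrt(36) = -270*6 = -1620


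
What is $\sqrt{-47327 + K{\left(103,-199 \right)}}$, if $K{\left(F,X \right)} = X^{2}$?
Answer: $i \sqrt{7726} \approx 87.898 i$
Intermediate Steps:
$\sqrt{-47327 + K{\left(103,-199 \right)}} = \sqrt{-47327 + \left(-199\right)^{2}} = \sqrt{-47327 + 39601} = \sqrt{-7726} = i \sqrt{7726}$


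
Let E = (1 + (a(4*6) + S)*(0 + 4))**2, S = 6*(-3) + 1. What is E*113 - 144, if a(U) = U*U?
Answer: 565470953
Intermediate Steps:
a(U) = U**2
S = -17 (S = -18 + 1 = -17)
E = 5004169 (E = (1 + ((4*6)**2 - 17)*(0 + 4))**2 = (1 + (24**2 - 17)*4)**2 = (1 + (576 - 17)*4)**2 = (1 + 559*4)**2 = (1 + 2236)**2 = 2237**2 = 5004169)
E*113 - 144 = 5004169*113 - 144 = 565471097 - 144 = 565470953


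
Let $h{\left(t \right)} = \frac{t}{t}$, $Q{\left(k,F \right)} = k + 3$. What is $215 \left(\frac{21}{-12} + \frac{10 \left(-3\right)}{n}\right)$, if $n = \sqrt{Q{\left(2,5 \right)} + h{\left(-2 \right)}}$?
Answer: $- \frac{1505}{4} - 1075 \sqrt{6} \approx -3009.5$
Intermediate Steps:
$Q{\left(k,F \right)} = 3 + k$
$h{\left(t \right)} = 1$
$n = \sqrt{6}$ ($n = \sqrt{\left(3 + 2\right) + 1} = \sqrt{5 + 1} = \sqrt{6} \approx 2.4495$)
$215 \left(\frac{21}{-12} + \frac{10 \left(-3\right)}{n}\right) = 215 \left(\frac{21}{-12} + \frac{10 \left(-3\right)}{\sqrt{6}}\right) = 215 \left(21 \left(- \frac{1}{12}\right) - 30 \frac{\sqrt{6}}{6}\right) = 215 \left(- \frac{7}{4} - 5 \sqrt{6}\right) = - \frac{1505}{4} - 1075 \sqrt{6}$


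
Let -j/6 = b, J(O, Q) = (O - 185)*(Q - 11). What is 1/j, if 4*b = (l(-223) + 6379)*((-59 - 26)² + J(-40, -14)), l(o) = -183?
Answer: -1/119427900 ≈ -8.3732e-9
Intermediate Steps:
J(O, Q) = (-185 + O)*(-11 + Q)
b = 19904650 (b = ((-183 + 6379)*((-59 - 26)² + (2035 - 185*(-14) - 11*(-40) - 40*(-14))))/4 = (6196*((-85)² + (2035 + 2590 + 440 + 560)))/4 = (6196*(7225 + 5625))/4 = (6196*12850)/4 = (¼)*79618600 = 19904650)
j = -119427900 (j = -6*19904650 = -119427900)
1/j = 1/(-119427900) = -1/119427900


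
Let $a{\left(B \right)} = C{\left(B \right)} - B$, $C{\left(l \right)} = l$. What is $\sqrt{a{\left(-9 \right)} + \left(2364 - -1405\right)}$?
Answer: $\sqrt{3769} \approx 61.392$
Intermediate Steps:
$a{\left(B \right)} = 0$ ($a{\left(B \right)} = B - B = 0$)
$\sqrt{a{\left(-9 \right)} + \left(2364 - -1405\right)} = \sqrt{0 + \left(2364 - -1405\right)} = \sqrt{0 + \left(2364 + 1405\right)} = \sqrt{0 + 3769} = \sqrt{3769}$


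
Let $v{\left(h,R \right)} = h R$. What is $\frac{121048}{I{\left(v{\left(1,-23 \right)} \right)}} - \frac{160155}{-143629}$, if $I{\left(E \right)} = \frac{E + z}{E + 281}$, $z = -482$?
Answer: $- \frac{4485507945261}{72532645} \approx -61841.0$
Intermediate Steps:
$v{\left(h,R \right)} = R h$
$I{\left(E \right)} = \frac{-482 + E}{281 + E}$ ($I{\left(E \right)} = \frac{E - 482}{E + 281} = \frac{-482 + E}{281 + E}$)
$\frac{121048}{I{\left(v{\left(1,-23 \right)} \right)}} - \frac{160155}{-143629} = \frac{121048}{\frac{1}{281 - 23} \left(-482 - 23\right)} - \frac{160155}{-143629} = \frac{121048}{\frac{1}{281 - 23} \left(-482 - 23\right)} - - \frac{160155}{143629} = \frac{121048}{\frac{1}{258} \left(-505\right)} + \frac{160155}{143629} = \frac{121048}{- \frac{505}{258}} + \frac{160155}{143629} = 121048 \left(- \frac{258}{505}\right) + \frac{160155}{143629} = - \frac{31230384}{505} + \frac{160155}{143629} = - \frac{4485507945261}{72532645}$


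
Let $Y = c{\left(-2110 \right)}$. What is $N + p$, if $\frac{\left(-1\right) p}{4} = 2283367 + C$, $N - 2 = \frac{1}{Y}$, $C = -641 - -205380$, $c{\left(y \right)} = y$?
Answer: $- \frac{20999610421}{2110} \approx -9.9524 \cdot 10^{6}$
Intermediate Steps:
$Y = -2110$
$C = 204739$ ($C = -641 + 205380 = 204739$)
$N = \frac{4219}{2110}$ ($N = 2 + \frac{1}{-2110} = 2 - \frac{1}{2110} = \frac{4219}{2110} \approx 1.9995$)
$p = -9952424$ ($p = - 4 \left(2283367 + 204739\right) = \left(-4\right) 2488106 = -9952424$)
$N + p = \frac{4219}{2110} - 9952424 = - \frac{20999610421}{2110}$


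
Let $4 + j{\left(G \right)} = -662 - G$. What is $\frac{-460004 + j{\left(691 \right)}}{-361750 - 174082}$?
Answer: $\frac{461361}{535832} \approx 0.86102$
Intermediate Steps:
$j{\left(G \right)} = -666 - G$ ($j{\left(G \right)} = -4 - \left(662 + G\right) = -666 - G$)
$\frac{-460004 + j{\left(691 \right)}}{-361750 - 174082} = \frac{-460004 - 1357}{-361750 - 174082} = \frac{-460004 - 1357}{-535832} = \left(-460004 - 1357\right) \left(- \frac{1}{535832}\right) = \left(-461361\right) \left(- \frac{1}{535832}\right) = \frac{461361}{535832}$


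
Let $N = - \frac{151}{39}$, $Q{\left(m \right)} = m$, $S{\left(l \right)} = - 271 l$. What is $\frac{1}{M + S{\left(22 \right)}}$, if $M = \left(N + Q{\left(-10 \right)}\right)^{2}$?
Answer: $- \frac{1521}{8775521} \approx -0.00017332$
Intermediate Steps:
$N = - \frac{151}{39}$ ($N = \left(-151\right) \frac{1}{39} = - \frac{151}{39} \approx -3.8718$)
$M = \frac{292681}{1521}$ ($M = \left(- \frac{151}{39} - 10\right)^{2} = \left(- \frac{541}{39}\right)^{2} = \frac{292681}{1521} \approx 192.43$)
$\frac{1}{M + S{\left(22 \right)}} = \frac{1}{\frac{292681}{1521} - 5962} = \frac{1}{- \frac{8775521}{1521}} = - \frac{1521}{8775521}$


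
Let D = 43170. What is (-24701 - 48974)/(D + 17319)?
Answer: -73675/60489 ≈ -1.2180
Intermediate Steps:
(-24701 - 48974)/(D + 17319) = (-24701 - 48974)/(43170 + 17319) = -73675/60489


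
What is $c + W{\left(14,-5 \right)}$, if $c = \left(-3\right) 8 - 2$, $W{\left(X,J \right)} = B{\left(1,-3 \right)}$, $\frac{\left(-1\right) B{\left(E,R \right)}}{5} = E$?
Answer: $-31$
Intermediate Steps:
$B{\left(E,R \right)} = - 5 E$
$W{\left(X,J \right)} = -5$ ($W{\left(X,J \right)} = \left(-5\right) 1 = -5$)
$c = -26$ ($c = -24 - 2 = -26$)
$c + W{\left(14,-5 \right)} = -26 - 5 = -31$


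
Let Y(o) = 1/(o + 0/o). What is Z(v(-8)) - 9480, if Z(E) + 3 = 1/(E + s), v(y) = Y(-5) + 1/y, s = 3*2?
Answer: -2152601/227 ≈ -9482.8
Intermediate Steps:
s = 6
Y(o) = 1/o (Y(o) = 1/(o + 0) = 1/o)
v(y) = -⅕ + 1/y (v(y) = 1/(-5) + 1/y = -⅕ + 1/y)
Z(E) = -3 + 1/(6 + E) (Z(E) = -3 + 1/(E + 6) = -3 + 1/(6 + E))
Z(v(-8)) - 9480 = (-17 - 3*(5 - 1*(-8))/(5*(-8)))/(6 + (⅕)*(5 - 1*(-8))/(-8)) - 9480 = (-17 - 3*(-1)*(5 + 8)/(5*8))/(6 + (⅕)*(-⅛)*(5 + 8)) - 9480 = (-17 - 3*(-1)*13/(5*8))/(6 + (⅕)*(-⅛)*13) - 9480 = (-17 - 3*(-13/40))/(6 - 13/40) - 9480 = (-17 + 39/40)/(227/40) - 9480 = (40/227)*(-641/40) - 9480 = -641/227 - 9480 = -2152601/227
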